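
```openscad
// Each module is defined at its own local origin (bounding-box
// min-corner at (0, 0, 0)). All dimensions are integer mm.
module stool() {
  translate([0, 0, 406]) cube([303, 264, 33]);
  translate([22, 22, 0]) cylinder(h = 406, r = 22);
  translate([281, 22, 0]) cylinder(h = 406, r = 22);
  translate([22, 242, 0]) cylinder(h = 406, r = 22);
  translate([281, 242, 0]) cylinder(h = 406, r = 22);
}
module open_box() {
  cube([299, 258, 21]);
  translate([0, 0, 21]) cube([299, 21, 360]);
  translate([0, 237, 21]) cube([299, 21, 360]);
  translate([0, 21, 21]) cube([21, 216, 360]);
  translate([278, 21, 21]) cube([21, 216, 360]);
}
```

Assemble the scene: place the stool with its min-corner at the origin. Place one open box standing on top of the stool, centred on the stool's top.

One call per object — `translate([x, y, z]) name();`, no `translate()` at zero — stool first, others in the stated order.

stool();
translate([2, 3, 439]) open_box();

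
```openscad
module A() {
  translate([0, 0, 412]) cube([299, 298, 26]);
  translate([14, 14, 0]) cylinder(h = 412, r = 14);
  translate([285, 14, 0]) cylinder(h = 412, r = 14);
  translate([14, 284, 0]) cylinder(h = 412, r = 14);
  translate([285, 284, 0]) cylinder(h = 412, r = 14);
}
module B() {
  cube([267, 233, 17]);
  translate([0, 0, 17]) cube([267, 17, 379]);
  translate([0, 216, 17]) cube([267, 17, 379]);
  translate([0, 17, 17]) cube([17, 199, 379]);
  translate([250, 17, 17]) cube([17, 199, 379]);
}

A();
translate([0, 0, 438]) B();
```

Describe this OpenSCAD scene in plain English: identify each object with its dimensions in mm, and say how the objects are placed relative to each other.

A is a simple wooden stool: a rectangular seat 299 mm (x) by 298 mm (y), 26 mm thick, top face at z = 438 mm, on four round legs, each 28 mm in diameter. The legs rest on z = 0, each leg's axis is inset half a diameter from the nearest pair of seat edges (so the leg's bounding box is flush with the corner).

B is an open-topped rectangular box: outside dimensions 267×233×396 mm, with a uniform wall and base thickness of 17 mm. The base is a full 267×233 slab on the floor; four walls sit on top of the base. The front and back walls (the −y and +y sides) span the full width; the two side walls fit between them.

The open box is on top of the stool.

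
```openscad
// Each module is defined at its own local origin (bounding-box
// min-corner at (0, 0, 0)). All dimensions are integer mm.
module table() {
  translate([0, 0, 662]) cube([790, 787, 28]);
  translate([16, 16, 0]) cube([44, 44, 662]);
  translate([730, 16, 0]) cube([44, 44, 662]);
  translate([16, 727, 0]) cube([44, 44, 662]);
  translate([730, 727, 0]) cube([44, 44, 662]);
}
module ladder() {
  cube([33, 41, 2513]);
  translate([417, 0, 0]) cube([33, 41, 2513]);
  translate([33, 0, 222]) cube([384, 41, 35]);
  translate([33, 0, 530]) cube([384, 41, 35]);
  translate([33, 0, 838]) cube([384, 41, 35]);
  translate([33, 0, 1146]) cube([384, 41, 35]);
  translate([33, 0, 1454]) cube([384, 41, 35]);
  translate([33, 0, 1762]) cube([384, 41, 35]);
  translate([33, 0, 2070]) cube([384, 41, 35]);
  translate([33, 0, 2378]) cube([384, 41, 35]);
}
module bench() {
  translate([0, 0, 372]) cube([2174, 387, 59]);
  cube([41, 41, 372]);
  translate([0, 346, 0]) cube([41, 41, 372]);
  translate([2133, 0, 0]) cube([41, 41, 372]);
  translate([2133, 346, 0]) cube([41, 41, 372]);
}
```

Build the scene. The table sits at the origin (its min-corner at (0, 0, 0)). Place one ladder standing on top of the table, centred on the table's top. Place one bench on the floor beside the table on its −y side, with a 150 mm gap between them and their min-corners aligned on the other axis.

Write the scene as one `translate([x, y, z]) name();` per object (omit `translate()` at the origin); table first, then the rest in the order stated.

table();
translate([170, 373, 690]) ladder();
translate([0, -537, 0]) bench();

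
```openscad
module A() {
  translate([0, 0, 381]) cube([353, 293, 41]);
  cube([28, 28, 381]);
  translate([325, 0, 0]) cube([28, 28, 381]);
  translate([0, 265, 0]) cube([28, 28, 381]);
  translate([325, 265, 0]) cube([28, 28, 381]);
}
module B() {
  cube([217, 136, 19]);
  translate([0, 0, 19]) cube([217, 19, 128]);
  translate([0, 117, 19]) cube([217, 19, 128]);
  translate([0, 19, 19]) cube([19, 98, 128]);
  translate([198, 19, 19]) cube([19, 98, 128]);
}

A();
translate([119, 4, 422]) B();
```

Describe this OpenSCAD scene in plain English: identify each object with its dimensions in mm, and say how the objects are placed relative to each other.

A is a four-legged stool. The seat is 353×293 mm, 41 mm thick, top at z = 422 mm. It stands on four square legs, each 28×28 mm in cross-section, from z = 0 to the seat underside, each flush with a corner of the seat.

B is an open storage box with external size 217×136×147 mm and wall thickness 19 mm (the base is also 19 mm thick). The base covers the whole footprint; the four walls stand on the base, with the y-facing walls full-width and the x-facing walls fitting between their inner faces.

The open box is on top of the stool.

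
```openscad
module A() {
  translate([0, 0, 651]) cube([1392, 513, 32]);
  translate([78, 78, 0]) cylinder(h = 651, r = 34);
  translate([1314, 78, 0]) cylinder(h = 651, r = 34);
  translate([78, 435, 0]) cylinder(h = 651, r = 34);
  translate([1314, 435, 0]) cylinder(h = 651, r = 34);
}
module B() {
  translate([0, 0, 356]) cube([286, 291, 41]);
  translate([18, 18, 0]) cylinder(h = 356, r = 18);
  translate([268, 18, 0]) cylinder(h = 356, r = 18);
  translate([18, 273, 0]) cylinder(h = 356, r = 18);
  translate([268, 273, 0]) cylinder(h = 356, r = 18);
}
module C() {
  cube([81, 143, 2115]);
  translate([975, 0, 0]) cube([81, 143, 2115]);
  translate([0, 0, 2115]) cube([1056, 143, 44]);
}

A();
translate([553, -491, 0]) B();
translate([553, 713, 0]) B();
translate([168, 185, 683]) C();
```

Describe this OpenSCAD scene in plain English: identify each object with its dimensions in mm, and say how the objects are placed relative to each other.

A is a table with a 1392×513 mm rectangular top, 32 mm thick, top surface at z = 683 mm, supported by four round legs of 68 mm diameter, each leg's bounding box inset 44 mm from the nearest pair of top edges, running from the floor.

B is a four-legged stool. The seat is a 286×291×41 mm slab whose top surface is at z = 397 mm; four round legs, each 36 mm in diameter, run from the floor (z = 0) to the underside of the seat, each leg's axis is inset half a diameter from the nearest pair of seat edges (so the leg's bounding box is flush with the corner).

C is a rectangular door frame: two vertical jambs of 81×143 mm section, 2115 mm tall, with a clear opening 894 mm wide between their inner faces. A header 44 mm tall and 143 mm deep lies on top of the jambs and spans the full outside width.

Two stools sit around the table at the −y, +y sides. The door frame is on top of the table, centred.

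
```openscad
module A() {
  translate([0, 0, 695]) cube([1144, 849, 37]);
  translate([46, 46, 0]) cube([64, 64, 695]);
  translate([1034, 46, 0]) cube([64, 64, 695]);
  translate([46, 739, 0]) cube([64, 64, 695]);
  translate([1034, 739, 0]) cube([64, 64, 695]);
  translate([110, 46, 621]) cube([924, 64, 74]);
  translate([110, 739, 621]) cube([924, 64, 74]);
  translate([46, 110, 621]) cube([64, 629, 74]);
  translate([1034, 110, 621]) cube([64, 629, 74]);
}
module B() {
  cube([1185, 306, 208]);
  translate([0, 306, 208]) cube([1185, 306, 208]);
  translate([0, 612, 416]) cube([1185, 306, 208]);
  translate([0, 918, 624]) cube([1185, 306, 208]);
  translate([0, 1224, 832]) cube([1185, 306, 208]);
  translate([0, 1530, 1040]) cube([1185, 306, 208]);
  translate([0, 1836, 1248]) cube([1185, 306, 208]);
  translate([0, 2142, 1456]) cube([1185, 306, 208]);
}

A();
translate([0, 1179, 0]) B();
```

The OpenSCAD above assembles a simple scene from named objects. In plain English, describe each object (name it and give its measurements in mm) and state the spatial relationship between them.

A is a rectangular dining table. The top is 1144×849×37 mm with its upper surface at z = 732 mm. It stands on four 64×64 mm square legs, each inset 46 mm from the nearest pair of top edges, running from the floor to the underside of the top. Four apron rails, 64 mm thick and 74 mm tall, run between adjacent legs with their top edges flush with the underside of the top and their outer faces flush with the legs' outer faces.

B is a straight staircase of 8 solid steps. Each step is 1185 mm wide (x), 306 mm deep (y, the going) and 208 mm tall (the rise). The first step rests on the floor; each subsequent step sits one going further in +y and one rise higher in +z, directly behind and above the previous step with no overlap.

The staircase is on the floor beside the table on its +y side.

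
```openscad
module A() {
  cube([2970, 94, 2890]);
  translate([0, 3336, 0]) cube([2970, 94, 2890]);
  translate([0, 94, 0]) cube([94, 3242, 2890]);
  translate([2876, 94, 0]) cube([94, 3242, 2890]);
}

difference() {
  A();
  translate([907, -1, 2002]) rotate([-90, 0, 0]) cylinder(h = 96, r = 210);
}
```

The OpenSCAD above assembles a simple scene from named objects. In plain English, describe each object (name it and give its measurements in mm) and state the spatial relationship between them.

A is a box-shaped house frame (walls only): outside footprint 2970×3430 mm, wall height 2890 mm, wall thickness 94 mm. The two y-facing walls run the full x-width; the two x-facing walls fit between the inner faces of the y-facing walls.

The house frame has a circular hole of radius 210 mm through its front wall, centred at (x = 907, z = 2002).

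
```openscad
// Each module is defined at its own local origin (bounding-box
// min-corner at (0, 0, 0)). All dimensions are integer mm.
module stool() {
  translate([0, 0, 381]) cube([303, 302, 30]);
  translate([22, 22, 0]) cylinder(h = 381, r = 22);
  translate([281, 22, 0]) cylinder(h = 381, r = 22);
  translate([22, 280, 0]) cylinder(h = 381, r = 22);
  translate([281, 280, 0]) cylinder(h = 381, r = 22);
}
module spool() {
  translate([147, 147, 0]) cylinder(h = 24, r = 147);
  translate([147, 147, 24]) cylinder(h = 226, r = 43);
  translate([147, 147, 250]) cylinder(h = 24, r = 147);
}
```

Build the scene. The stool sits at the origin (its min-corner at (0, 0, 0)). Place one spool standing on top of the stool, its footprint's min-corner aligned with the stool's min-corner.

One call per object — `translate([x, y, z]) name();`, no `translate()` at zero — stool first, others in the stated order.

stool();
translate([0, 0, 411]) spool();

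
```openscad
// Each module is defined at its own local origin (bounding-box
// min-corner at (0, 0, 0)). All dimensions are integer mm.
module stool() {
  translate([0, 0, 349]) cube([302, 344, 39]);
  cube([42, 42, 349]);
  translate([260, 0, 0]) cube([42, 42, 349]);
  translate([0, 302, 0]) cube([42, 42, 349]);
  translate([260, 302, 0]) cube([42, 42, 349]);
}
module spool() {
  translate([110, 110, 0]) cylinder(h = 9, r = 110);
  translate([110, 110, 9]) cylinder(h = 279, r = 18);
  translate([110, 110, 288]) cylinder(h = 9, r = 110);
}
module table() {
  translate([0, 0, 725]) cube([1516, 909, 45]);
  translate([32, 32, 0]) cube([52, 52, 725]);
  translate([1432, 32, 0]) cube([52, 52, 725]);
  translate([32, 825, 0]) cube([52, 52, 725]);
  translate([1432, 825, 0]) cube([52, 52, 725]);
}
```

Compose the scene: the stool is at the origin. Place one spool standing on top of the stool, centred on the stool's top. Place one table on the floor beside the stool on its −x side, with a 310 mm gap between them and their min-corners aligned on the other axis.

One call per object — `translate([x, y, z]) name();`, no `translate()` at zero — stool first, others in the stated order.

stool();
translate([41, 62, 388]) spool();
translate([-1826, 0, 0]) table();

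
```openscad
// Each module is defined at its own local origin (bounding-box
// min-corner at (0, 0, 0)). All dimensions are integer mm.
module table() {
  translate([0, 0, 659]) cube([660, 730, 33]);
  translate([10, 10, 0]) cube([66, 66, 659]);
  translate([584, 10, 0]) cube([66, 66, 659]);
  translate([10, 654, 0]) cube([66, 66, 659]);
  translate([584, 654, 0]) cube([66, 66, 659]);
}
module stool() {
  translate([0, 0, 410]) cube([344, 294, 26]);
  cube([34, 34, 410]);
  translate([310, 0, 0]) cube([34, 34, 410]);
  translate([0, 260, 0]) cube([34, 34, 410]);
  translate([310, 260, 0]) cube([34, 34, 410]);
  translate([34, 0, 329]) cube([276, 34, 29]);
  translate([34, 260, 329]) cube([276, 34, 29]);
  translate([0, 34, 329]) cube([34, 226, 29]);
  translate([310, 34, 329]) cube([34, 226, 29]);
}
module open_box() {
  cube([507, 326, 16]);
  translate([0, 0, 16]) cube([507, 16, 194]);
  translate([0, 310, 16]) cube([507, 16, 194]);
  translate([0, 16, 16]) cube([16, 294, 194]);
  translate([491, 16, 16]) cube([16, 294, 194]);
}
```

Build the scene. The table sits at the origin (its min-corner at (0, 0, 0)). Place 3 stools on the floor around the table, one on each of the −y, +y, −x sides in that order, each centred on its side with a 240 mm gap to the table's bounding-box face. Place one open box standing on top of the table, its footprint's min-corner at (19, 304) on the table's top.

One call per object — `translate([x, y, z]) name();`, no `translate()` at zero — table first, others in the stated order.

table();
translate([158, -534, 0]) stool();
translate([158, 970, 0]) stool();
translate([-584, 218, 0]) stool();
translate([19, 304, 692]) open_box();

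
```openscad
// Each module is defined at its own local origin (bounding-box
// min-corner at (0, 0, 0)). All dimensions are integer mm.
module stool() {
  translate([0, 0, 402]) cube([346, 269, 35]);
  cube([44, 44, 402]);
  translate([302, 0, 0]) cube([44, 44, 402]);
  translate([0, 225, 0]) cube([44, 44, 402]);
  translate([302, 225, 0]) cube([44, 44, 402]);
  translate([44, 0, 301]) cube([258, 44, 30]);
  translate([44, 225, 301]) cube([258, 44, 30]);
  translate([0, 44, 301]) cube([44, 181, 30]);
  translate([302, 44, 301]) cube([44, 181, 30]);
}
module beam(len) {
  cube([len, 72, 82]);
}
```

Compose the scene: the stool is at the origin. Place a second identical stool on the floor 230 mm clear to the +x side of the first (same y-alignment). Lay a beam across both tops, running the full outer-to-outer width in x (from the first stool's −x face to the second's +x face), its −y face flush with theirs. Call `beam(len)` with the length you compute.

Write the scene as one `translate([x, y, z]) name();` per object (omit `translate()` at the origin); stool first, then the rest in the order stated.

stool();
translate([576, 0, 0]) stool();
translate([0, 0, 437]) beam(922);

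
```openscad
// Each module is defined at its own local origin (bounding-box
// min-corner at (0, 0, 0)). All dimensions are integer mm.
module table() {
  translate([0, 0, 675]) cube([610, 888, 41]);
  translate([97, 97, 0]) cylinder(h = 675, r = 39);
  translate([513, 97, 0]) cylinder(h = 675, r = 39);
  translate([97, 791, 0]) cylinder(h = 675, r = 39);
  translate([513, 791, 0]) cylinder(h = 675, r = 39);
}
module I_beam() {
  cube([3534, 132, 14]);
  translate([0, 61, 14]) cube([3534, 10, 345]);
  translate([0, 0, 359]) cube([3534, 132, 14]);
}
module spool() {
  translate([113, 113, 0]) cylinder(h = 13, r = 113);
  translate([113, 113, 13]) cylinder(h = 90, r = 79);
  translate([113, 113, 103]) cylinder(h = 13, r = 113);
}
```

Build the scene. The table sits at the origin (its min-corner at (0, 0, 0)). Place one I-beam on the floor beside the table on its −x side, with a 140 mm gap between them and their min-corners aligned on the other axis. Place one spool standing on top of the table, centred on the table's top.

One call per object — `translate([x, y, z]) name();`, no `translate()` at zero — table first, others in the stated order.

table();
translate([-3674, 0, 0]) I_beam();
translate([192, 331, 716]) spool();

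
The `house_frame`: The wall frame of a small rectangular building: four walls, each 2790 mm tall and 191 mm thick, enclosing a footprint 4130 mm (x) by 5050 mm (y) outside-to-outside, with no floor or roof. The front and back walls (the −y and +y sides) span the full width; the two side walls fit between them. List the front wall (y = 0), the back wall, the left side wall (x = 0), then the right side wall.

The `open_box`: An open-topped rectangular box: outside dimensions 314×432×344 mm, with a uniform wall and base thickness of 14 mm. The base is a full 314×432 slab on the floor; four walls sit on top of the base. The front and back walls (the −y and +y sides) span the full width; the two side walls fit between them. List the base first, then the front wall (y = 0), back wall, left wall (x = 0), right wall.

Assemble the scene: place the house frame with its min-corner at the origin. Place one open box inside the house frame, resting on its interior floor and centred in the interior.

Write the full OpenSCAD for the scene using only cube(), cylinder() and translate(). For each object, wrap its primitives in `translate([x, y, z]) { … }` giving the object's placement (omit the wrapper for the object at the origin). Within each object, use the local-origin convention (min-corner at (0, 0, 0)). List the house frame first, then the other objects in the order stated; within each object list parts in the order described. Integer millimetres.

cube([4130, 191, 2790]);
translate([0, 4859, 0]) cube([4130, 191, 2790]);
translate([0, 191, 0]) cube([191, 4668, 2790]);
translate([3939, 191, 0]) cube([191, 4668, 2790]);
translate([1908, 2309, 0]) {
  cube([314, 432, 14]);
  translate([0, 0, 14]) cube([314, 14, 330]);
  translate([0, 418, 14]) cube([314, 14, 330]);
  translate([0, 14, 14]) cube([14, 404, 330]);
  translate([300, 14, 14]) cube([14, 404, 330]);
}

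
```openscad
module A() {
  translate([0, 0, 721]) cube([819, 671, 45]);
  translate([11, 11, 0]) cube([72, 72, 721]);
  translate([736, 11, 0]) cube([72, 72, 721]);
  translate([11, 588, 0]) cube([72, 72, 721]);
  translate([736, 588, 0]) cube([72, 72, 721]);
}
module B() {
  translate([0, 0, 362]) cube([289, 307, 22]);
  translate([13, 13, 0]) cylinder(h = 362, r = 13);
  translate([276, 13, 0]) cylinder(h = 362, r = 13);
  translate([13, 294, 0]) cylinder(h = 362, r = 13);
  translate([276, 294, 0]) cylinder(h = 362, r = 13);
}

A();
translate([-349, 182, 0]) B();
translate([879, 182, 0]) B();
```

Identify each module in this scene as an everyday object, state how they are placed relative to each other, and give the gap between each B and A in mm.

Each stool's nearest face is 60 mm from the table's bounding box.

A is a table. B is a stool. Two stools sit around the table at the −x, +x sides. The gap between each stool and the table is 60 mm.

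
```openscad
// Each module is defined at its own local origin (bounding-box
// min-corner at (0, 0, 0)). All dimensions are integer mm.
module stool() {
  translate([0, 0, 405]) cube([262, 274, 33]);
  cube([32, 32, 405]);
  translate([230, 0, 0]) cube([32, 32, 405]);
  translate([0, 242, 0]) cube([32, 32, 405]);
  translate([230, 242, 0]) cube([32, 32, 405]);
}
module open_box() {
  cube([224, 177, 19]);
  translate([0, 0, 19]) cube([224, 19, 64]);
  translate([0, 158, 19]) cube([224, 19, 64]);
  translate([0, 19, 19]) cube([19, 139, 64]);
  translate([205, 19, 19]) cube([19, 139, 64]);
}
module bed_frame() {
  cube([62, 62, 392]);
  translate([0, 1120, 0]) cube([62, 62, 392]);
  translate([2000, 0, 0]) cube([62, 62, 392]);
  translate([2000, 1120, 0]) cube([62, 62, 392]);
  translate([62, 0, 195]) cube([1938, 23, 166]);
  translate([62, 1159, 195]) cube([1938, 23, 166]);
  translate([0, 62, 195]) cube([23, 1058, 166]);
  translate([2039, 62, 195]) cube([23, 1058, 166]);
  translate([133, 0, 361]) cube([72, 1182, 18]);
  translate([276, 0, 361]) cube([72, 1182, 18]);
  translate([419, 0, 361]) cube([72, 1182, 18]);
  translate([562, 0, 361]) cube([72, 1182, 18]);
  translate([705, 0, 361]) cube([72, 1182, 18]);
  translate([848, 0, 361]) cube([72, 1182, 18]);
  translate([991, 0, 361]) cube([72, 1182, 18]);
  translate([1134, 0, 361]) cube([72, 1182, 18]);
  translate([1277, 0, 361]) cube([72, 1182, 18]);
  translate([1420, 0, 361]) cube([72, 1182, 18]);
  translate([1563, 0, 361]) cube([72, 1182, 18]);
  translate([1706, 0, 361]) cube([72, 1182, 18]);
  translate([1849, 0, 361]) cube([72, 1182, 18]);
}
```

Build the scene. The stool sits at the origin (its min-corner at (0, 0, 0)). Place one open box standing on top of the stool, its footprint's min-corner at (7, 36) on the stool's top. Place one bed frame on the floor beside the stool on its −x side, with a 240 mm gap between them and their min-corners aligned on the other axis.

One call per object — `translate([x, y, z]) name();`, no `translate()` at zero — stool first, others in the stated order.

stool();
translate([7, 36, 438]) open_box();
translate([-2302, 0, 0]) bed_frame();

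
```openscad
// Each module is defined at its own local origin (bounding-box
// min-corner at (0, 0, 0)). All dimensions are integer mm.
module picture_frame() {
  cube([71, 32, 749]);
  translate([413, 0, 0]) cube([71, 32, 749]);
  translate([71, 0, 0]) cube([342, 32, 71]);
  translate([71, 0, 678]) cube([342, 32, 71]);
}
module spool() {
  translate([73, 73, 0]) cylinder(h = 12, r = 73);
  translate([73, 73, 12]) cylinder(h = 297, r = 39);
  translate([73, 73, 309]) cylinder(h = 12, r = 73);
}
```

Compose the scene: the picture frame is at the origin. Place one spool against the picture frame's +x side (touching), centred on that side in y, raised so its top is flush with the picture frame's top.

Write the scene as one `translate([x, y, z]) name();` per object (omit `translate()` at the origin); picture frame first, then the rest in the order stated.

picture_frame();
translate([484, -57, 428]) spool();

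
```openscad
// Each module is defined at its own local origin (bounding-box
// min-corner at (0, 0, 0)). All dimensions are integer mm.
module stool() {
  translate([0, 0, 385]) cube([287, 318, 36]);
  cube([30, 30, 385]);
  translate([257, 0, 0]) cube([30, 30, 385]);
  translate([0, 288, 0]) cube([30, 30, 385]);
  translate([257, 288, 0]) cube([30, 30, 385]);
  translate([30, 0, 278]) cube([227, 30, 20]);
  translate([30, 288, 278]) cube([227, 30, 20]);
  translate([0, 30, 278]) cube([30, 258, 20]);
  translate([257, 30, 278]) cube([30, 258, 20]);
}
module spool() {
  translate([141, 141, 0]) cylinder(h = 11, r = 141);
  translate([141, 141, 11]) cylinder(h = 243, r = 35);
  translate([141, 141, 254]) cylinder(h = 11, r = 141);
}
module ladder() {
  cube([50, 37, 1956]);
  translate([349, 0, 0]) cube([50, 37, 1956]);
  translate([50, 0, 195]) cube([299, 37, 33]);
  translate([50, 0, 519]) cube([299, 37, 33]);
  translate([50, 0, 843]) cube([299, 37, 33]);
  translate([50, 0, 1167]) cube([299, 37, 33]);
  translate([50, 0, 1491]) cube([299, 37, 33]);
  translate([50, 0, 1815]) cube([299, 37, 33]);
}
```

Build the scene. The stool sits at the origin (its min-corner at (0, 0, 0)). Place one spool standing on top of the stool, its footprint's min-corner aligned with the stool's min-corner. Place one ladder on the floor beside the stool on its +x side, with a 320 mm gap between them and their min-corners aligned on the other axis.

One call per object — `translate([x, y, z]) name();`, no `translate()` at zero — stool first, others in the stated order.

stool();
translate([0, 0, 421]) spool();
translate([607, 0, 0]) ladder();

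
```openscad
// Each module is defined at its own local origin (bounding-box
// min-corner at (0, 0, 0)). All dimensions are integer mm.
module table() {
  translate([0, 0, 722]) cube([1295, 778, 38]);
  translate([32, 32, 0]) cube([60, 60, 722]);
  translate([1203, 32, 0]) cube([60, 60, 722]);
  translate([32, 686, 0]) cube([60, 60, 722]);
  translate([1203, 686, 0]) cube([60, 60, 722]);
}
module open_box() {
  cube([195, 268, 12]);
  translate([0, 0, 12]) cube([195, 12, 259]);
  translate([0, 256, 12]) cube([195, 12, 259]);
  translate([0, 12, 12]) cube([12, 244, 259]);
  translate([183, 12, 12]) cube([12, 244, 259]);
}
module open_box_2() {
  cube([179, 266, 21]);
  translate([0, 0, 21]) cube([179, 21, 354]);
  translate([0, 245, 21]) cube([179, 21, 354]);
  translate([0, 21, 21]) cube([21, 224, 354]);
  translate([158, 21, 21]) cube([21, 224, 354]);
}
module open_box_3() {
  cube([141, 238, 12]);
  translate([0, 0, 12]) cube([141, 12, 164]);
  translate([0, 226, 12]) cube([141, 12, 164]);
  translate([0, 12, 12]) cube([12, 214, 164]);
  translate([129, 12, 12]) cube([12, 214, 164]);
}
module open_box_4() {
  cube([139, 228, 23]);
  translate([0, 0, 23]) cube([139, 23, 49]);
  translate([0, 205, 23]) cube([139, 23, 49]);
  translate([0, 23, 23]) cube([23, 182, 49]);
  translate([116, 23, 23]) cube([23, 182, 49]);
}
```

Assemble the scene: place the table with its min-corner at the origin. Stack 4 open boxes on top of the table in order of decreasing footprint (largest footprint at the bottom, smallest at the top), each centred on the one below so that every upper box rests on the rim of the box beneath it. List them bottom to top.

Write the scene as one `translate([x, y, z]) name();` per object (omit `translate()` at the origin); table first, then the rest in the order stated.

table();
translate([550, 255, 760]) open_box();
translate([558, 256, 1031]) open_box_2();
translate([577, 270, 1406]) open_box_3();
translate([578, 275, 1582]) open_box_4();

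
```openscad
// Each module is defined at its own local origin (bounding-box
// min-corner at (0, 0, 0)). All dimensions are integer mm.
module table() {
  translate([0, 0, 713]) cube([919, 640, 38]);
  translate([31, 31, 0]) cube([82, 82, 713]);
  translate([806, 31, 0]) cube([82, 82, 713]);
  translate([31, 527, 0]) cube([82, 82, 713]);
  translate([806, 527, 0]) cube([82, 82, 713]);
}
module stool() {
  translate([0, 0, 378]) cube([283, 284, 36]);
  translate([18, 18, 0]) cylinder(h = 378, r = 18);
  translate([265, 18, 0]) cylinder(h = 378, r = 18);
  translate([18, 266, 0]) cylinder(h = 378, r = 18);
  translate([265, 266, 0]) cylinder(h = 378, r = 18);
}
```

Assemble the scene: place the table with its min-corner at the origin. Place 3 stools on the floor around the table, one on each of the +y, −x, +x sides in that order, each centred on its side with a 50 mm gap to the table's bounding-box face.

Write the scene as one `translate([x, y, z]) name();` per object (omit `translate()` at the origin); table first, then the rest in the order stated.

table();
translate([318, 690, 0]) stool();
translate([-333, 178, 0]) stool();
translate([969, 178, 0]) stool();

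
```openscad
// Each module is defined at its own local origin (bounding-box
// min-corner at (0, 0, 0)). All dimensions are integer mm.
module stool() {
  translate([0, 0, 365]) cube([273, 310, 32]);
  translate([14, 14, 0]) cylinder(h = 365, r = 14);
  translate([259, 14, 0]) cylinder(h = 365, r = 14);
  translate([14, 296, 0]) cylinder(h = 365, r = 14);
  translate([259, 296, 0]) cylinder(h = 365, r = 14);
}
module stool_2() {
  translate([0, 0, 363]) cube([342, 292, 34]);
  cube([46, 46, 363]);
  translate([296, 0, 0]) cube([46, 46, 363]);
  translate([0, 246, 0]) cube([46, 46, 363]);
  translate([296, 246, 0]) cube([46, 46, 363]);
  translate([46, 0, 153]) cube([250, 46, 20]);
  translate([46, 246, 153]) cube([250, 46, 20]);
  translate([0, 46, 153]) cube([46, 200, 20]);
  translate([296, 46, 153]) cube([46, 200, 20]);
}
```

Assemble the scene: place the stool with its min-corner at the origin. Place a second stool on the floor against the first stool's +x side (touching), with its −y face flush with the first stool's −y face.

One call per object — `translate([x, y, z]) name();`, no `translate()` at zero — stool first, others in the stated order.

stool();
translate([273, 0, 0]) stool_2();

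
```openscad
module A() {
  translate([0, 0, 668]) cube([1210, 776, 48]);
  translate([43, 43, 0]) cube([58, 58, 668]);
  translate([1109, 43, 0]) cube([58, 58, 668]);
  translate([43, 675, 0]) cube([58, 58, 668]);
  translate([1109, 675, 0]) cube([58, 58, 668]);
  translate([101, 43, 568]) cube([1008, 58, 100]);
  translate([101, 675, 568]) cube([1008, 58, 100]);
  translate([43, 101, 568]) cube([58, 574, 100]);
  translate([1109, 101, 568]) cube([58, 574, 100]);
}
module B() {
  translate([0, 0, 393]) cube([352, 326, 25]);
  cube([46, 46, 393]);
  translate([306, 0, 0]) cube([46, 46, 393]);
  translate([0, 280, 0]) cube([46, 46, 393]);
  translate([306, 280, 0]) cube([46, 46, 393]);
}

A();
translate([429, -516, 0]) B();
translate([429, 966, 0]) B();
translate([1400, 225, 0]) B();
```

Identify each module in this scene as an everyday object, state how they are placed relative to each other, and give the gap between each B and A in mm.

A is a table. B is a stool. Three stools sit around the table at the −y, +y, +x sides. The gap between each stool and the table is 190 mm.

Each stool's nearest face is 190 mm from the table's bounding box.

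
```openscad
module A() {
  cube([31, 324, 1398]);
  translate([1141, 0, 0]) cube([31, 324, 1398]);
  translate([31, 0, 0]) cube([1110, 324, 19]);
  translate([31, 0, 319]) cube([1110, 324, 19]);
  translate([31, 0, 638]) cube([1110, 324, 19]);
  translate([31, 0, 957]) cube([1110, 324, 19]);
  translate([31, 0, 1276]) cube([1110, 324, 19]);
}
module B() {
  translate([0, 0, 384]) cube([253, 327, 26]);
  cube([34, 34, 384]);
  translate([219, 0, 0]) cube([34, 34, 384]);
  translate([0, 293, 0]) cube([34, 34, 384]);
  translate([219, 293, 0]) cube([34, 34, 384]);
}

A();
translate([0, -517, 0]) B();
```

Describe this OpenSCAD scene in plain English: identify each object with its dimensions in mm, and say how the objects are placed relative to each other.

A is a bookshelf 1172 mm wide overall, 324 mm deep and 1398 mm tall. The two sides are 31 mm thick vertical panels. 5 horizontal shelves of 19 mm thickness span between the inner faces of the sides; the lowest shelf sits on the floor and shelves are stacked with a clear vertical gap of 300 mm between each pair.

B is a four-legged stool. The seat is a 253×327×26 mm slab whose top surface is at z = 410 mm; four square legs, each 34×34 mm in cross-section, run from the floor (z = 0) to the underside of the seat, each flush with a corner of the seat.

The stool is on the floor beside the bookshelf on its −y side.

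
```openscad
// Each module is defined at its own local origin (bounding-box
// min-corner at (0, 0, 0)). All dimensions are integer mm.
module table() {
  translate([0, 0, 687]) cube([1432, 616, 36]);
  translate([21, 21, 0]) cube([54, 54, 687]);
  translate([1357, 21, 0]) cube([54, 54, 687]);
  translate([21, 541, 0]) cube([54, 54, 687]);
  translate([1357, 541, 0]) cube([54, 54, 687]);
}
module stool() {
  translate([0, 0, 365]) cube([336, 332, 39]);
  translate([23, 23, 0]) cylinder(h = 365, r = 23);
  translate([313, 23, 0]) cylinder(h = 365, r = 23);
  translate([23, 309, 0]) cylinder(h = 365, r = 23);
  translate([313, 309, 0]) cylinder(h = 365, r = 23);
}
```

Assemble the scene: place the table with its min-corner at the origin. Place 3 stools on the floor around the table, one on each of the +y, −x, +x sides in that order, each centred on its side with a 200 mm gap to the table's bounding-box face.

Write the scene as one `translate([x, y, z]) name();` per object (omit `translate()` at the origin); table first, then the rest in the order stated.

table();
translate([548, 816, 0]) stool();
translate([-536, 142, 0]) stool();
translate([1632, 142, 0]) stool();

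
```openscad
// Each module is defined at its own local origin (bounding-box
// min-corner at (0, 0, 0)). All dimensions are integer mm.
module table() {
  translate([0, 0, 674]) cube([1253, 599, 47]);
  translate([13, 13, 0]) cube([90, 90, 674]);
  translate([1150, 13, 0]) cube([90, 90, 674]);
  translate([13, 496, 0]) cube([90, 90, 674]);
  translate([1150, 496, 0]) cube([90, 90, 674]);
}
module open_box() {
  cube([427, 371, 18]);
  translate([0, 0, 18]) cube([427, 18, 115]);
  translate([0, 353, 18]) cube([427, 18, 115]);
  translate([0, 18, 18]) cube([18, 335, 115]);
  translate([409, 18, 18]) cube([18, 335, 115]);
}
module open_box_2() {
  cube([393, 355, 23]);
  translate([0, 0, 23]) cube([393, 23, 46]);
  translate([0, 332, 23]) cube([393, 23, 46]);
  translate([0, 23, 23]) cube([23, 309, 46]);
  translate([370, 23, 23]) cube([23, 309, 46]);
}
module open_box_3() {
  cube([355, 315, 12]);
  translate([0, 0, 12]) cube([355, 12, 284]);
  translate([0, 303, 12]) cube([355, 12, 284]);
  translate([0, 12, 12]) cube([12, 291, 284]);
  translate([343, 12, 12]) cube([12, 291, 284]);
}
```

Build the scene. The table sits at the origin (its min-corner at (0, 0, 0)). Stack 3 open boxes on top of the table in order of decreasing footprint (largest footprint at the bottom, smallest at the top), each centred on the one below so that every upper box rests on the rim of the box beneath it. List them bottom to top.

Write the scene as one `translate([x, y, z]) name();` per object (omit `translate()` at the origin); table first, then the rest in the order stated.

table();
translate([413, 114, 721]) open_box();
translate([430, 122, 854]) open_box_2();
translate([449, 142, 923]) open_box_3();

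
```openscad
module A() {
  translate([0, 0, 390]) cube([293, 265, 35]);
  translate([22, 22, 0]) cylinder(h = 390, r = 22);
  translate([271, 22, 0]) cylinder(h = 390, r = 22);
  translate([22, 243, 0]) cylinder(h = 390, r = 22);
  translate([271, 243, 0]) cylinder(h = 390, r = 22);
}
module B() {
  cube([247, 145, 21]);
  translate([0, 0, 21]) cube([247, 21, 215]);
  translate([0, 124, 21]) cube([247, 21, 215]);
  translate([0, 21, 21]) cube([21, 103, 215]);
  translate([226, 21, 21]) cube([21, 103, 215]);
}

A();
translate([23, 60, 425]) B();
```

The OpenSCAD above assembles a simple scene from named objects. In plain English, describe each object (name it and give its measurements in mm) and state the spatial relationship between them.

A is a four-legged stool. The seat is a 293×265×35 mm slab whose top surface is at z = 425 mm; four round legs, each 44 mm in diameter, run from the floor (z = 0) to the underside of the seat, each leg's axis is inset half a diameter from the nearest pair of seat edges (so the leg's bounding box is flush with the corner).

B is an open-topped rectangular box: outside dimensions 247×145×236 mm, with a uniform wall and base thickness of 21 mm. The base is a full 247×145 slab on the floor; four walls sit on top of the base. The front and back walls (the −y and +y sides) span the full width; the two side walls fit between them.

The open box is on top of the stool, centred.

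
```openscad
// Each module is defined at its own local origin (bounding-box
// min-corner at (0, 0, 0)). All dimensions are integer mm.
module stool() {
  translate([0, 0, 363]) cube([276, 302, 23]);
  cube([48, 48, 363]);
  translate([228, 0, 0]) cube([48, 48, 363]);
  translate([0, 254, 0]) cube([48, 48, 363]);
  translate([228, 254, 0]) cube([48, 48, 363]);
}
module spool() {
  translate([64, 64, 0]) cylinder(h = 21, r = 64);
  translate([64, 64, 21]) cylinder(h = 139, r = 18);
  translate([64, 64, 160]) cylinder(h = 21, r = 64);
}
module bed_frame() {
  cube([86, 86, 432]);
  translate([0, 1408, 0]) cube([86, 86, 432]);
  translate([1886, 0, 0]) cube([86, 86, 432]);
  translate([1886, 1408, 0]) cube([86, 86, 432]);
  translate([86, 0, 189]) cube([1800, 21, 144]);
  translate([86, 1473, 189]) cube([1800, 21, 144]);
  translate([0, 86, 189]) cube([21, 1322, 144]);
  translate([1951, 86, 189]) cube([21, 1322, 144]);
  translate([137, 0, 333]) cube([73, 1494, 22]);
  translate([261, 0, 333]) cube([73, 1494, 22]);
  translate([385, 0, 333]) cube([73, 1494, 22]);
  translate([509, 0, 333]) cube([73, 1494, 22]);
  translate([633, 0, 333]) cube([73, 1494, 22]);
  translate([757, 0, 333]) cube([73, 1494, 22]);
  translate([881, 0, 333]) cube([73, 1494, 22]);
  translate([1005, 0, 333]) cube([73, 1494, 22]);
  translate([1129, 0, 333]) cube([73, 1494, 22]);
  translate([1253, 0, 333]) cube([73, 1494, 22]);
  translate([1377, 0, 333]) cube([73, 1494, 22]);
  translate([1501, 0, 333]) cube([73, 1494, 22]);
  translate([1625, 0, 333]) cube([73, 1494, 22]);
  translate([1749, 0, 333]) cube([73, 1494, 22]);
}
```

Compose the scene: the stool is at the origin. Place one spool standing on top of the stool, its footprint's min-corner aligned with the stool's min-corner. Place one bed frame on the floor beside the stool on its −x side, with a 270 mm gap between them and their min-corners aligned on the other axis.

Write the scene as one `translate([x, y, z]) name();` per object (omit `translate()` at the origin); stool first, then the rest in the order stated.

stool();
translate([0, 0, 386]) spool();
translate([-2242, 0, 0]) bed_frame();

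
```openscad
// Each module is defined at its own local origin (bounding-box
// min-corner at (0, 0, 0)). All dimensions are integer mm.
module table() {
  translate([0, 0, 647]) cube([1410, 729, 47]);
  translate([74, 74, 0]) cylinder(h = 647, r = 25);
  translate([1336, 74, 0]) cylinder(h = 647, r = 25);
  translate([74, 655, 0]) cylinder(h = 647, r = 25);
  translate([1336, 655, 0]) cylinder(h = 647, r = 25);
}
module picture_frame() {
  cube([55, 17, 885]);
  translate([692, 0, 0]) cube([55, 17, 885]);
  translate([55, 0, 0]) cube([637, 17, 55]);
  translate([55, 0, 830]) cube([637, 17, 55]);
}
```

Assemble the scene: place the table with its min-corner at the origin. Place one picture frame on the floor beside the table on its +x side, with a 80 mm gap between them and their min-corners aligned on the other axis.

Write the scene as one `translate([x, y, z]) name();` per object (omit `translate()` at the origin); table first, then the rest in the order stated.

table();
translate([1490, 0, 0]) picture_frame();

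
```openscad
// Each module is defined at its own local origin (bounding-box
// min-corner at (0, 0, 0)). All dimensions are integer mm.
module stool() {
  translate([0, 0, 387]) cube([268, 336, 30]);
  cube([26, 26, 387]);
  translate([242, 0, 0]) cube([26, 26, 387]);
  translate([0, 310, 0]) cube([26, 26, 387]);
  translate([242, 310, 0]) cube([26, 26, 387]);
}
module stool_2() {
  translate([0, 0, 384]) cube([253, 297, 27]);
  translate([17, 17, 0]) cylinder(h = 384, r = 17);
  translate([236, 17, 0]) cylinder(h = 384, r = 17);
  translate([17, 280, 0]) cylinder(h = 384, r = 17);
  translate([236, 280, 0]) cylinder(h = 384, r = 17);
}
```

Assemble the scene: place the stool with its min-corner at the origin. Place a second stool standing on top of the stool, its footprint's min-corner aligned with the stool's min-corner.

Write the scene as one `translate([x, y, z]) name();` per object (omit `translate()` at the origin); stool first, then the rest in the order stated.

stool();
translate([0, 0, 417]) stool_2();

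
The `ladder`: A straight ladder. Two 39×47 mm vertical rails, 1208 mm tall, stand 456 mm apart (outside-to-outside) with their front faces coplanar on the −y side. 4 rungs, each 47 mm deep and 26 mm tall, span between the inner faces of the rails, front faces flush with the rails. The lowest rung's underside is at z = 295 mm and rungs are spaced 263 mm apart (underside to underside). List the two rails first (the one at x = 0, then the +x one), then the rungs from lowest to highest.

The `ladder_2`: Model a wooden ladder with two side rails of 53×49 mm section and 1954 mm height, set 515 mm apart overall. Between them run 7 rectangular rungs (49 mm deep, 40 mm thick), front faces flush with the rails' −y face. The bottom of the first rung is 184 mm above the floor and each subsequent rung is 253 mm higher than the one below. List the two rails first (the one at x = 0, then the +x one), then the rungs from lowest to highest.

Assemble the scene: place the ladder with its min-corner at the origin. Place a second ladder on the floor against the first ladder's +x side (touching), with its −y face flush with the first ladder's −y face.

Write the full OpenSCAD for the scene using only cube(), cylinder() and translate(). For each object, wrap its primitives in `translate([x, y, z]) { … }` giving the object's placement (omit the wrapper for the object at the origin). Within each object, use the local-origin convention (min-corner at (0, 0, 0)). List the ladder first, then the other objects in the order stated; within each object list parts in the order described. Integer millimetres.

cube([39, 47, 1208]);
translate([417, 0, 0]) cube([39, 47, 1208]);
translate([39, 0, 295]) cube([378, 47, 26]);
translate([39, 0, 558]) cube([378, 47, 26]);
translate([39, 0, 821]) cube([378, 47, 26]);
translate([39, 0, 1084]) cube([378, 47, 26]);
translate([456, 0, 0]) {
  cube([53, 49, 1954]);
  translate([462, 0, 0]) cube([53, 49, 1954]);
  translate([53, 0, 184]) cube([409, 49, 40]);
  translate([53, 0, 437]) cube([409, 49, 40]);
  translate([53, 0, 690]) cube([409, 49, 40]);
  translate([53, 0, 943]) cube([409, 49, 40]);
  translate([53, 0, 1196]) cube([409, 49, 40]);
  translate([53, 0, 1449]) cube([409, 49, 40]);
  translate([53, 0, 1702]) cube([409, 49, 40]);
}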